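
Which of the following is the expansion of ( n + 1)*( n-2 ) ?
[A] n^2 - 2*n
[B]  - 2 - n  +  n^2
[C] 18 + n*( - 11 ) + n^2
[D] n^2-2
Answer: B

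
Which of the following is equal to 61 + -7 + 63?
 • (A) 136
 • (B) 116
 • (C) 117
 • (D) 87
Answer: C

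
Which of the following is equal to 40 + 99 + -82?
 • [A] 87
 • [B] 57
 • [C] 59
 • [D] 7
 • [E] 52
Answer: B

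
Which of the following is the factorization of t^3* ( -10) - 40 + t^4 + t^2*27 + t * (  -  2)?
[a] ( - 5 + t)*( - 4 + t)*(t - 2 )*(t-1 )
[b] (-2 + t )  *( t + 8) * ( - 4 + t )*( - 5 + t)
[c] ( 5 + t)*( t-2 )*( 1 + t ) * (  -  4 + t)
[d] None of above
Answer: d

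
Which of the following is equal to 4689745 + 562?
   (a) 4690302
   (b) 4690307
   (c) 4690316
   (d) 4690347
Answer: b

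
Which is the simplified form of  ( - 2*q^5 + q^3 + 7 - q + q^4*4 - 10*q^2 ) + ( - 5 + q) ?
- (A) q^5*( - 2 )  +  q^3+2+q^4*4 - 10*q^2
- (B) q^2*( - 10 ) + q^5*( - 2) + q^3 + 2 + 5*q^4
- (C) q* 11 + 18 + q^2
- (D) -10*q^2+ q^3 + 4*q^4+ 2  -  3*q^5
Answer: A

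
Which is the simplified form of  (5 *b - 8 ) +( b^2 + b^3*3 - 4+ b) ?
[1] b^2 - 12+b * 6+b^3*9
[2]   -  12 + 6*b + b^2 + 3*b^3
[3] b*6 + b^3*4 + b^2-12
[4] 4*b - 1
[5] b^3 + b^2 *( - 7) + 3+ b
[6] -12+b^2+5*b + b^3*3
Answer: 2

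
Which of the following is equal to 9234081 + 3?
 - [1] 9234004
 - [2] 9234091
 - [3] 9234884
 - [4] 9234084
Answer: 4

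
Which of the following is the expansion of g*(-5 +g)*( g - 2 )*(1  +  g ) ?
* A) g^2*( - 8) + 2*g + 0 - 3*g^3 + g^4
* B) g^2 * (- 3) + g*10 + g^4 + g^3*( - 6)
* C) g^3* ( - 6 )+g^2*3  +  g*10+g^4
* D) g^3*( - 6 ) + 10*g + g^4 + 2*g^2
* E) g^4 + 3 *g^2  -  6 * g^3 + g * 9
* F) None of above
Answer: C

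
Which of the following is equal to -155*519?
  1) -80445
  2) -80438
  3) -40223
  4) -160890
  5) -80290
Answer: 1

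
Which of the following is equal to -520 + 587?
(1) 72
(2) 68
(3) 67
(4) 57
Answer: 3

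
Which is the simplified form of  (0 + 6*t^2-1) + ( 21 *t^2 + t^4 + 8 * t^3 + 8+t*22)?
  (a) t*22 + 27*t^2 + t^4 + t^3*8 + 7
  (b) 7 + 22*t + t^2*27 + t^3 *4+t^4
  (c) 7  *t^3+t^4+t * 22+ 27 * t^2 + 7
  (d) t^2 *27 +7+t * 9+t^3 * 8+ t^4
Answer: a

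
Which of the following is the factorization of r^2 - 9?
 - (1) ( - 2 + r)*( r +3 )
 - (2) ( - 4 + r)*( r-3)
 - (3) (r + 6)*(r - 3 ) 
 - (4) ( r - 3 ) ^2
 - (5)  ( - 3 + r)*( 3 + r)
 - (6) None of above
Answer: 5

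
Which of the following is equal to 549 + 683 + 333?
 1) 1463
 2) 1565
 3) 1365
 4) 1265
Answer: 2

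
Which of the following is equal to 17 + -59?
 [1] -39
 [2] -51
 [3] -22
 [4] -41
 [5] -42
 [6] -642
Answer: 5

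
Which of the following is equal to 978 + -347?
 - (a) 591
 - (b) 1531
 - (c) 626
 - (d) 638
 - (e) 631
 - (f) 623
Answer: e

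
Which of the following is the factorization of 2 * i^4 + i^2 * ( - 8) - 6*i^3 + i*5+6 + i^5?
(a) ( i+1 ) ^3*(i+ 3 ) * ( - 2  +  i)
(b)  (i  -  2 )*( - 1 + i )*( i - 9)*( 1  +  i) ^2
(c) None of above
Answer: c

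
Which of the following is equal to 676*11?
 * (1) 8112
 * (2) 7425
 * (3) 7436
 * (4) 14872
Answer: 3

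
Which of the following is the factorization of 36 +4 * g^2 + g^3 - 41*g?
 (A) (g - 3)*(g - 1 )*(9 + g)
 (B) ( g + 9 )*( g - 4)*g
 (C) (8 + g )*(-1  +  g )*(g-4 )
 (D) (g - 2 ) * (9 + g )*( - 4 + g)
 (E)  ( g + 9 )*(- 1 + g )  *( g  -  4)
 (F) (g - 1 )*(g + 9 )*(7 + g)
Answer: E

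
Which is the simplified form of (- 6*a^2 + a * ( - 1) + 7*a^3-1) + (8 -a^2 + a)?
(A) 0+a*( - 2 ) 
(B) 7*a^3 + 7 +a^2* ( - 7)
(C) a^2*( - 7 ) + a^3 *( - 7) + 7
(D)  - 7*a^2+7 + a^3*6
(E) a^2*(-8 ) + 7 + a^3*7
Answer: B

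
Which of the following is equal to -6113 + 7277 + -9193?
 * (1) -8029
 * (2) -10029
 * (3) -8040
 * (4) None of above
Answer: 1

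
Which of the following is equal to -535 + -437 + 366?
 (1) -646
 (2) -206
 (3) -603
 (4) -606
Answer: 4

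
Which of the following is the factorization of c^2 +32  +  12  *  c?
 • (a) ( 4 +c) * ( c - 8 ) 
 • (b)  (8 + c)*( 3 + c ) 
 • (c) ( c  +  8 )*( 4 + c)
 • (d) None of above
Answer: c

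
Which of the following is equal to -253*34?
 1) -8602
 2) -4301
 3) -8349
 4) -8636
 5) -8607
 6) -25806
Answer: 1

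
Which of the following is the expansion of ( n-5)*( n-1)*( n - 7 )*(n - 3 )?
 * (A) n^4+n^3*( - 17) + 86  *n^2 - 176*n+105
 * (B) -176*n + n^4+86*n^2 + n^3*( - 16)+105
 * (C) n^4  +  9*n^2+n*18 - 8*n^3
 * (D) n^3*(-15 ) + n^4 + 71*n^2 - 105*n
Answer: B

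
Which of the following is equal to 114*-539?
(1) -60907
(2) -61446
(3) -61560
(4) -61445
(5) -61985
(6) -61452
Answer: 2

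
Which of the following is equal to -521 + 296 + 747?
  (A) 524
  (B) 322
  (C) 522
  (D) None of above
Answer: C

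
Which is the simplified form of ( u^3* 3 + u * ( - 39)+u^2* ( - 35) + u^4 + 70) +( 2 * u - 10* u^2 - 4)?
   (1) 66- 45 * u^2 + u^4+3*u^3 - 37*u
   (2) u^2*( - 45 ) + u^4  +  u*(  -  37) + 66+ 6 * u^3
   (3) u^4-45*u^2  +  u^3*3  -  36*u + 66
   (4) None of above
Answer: 1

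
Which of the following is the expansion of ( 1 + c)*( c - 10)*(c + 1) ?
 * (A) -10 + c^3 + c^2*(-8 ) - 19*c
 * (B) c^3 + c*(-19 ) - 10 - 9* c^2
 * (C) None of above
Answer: A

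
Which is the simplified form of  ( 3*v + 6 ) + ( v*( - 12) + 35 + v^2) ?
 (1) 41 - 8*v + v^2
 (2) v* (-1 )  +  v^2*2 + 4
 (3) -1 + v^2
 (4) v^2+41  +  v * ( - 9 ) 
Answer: 4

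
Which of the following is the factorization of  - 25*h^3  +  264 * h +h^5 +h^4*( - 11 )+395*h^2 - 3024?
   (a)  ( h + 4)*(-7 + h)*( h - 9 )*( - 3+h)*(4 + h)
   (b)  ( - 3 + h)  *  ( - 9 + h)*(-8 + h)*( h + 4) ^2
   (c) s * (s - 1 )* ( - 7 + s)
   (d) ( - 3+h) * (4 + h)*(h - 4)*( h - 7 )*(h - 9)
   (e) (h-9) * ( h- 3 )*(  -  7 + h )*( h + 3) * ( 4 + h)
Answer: a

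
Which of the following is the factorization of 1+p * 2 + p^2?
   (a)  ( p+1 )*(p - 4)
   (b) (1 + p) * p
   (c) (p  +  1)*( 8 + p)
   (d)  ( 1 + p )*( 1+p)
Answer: d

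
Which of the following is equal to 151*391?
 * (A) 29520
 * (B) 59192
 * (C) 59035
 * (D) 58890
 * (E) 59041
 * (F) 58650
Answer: E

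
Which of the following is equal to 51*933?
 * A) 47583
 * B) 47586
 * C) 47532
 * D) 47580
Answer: A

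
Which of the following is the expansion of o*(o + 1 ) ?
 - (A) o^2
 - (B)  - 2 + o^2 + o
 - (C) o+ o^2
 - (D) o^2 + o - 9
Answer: C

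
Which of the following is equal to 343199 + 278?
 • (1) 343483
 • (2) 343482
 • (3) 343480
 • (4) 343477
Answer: 4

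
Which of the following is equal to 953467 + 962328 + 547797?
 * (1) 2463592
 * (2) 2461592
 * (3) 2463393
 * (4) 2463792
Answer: 1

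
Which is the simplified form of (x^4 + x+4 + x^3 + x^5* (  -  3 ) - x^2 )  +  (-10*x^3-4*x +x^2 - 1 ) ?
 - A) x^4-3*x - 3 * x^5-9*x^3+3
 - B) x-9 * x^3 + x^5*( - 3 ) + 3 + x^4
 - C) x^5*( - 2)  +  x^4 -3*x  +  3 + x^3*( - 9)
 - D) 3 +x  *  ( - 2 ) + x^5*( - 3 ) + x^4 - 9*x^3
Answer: A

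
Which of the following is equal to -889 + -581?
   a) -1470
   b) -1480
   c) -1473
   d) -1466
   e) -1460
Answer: a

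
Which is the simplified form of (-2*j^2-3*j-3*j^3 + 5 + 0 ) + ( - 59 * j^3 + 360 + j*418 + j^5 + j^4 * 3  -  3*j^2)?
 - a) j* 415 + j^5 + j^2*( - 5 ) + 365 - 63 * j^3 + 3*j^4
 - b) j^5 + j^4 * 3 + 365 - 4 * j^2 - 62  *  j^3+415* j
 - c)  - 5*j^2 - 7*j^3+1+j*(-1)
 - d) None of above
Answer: d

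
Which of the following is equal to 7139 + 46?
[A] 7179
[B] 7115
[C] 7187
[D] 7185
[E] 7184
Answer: D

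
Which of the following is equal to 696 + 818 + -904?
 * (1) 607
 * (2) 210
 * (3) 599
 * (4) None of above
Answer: 4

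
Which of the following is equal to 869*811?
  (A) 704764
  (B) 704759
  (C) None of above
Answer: B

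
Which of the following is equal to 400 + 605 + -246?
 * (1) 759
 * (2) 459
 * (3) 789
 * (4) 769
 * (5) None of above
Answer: 1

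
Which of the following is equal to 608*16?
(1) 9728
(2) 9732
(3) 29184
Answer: 1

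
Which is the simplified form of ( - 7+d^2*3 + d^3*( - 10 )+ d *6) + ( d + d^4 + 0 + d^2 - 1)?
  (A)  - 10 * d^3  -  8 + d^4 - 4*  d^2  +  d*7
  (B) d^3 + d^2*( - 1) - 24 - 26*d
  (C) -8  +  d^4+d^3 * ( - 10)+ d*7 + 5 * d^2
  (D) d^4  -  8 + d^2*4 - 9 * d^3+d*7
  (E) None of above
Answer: E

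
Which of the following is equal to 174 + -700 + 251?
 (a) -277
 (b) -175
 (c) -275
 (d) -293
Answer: c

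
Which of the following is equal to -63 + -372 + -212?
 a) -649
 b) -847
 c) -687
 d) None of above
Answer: d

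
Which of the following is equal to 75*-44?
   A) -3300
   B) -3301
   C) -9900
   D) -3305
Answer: A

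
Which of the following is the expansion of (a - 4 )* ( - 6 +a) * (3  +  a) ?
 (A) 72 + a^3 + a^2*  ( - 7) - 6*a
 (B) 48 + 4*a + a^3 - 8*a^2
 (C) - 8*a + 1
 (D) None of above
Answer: A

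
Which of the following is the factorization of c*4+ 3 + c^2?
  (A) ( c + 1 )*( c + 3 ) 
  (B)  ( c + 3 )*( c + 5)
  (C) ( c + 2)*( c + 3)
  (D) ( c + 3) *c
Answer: A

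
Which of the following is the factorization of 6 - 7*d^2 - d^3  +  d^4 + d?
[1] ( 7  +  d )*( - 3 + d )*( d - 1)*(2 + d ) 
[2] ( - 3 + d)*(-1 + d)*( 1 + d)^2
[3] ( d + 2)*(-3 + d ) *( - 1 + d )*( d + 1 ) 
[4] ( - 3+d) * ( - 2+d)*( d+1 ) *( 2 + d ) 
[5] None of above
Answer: 3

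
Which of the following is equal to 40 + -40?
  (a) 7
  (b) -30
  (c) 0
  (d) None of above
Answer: c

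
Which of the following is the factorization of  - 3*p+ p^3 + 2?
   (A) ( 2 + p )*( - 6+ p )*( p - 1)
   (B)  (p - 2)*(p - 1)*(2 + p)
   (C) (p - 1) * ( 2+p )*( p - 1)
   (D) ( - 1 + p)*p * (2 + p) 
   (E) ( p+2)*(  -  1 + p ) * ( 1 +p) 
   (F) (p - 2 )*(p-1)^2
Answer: C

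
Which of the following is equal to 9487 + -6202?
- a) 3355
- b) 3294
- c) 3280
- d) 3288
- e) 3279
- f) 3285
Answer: f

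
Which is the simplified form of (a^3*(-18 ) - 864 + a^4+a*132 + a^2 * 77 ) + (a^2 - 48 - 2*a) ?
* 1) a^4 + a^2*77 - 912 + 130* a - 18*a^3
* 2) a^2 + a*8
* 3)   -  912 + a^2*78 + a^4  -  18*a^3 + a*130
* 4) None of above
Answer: 3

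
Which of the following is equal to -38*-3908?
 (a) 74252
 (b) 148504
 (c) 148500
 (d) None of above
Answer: b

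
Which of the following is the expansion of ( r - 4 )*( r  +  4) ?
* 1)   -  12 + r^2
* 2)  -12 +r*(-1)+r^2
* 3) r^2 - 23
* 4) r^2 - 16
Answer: 4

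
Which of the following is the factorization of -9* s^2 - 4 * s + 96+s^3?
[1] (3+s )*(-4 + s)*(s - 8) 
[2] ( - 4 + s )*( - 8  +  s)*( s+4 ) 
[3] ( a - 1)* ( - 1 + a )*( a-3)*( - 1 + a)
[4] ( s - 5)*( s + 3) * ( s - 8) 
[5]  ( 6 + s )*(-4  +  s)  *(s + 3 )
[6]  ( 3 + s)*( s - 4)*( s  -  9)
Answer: 1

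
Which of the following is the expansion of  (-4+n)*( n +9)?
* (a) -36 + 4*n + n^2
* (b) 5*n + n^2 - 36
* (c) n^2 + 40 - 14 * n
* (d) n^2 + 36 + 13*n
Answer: b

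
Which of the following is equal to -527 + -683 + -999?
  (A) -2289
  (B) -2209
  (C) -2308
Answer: B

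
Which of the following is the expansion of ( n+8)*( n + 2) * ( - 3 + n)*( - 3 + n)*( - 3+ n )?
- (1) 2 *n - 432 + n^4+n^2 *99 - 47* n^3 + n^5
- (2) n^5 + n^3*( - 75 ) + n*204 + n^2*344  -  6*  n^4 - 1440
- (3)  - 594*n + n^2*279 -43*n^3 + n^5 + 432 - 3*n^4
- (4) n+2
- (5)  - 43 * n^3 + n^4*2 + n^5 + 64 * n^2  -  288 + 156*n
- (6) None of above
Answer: 6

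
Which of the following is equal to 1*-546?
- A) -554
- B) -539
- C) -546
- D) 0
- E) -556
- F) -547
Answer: C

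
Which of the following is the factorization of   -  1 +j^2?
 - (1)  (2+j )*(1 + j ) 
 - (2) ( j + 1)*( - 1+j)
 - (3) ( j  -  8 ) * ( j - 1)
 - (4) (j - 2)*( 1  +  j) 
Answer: 2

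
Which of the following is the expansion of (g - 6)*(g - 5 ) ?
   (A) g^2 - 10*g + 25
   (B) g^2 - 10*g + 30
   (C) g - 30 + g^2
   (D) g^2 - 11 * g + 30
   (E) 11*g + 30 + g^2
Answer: D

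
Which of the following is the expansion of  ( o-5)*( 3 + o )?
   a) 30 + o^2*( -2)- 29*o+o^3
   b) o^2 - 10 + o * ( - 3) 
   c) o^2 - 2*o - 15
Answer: c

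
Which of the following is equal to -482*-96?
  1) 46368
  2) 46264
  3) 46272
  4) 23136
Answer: 3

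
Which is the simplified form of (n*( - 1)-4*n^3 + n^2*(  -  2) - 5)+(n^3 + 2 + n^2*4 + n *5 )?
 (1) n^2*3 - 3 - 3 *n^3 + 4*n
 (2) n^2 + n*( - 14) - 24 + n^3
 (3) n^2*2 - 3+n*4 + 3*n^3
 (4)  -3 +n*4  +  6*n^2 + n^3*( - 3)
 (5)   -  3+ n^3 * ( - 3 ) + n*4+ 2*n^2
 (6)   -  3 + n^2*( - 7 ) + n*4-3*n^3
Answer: 5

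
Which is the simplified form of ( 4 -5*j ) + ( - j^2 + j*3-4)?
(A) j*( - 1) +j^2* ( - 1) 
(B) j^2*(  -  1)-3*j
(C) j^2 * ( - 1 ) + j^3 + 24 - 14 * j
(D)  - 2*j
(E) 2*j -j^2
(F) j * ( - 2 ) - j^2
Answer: F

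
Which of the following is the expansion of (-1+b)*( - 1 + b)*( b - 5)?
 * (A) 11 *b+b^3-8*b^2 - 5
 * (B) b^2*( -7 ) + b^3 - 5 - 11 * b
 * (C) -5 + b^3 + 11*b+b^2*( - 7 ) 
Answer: C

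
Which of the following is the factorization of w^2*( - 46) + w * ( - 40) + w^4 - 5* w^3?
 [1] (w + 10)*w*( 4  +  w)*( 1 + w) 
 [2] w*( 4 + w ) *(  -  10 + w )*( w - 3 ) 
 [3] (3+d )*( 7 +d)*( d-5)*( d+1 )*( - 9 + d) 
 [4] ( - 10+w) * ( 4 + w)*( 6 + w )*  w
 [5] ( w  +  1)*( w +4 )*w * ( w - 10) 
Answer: 5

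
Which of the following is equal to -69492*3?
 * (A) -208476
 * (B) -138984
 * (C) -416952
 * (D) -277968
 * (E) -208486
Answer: A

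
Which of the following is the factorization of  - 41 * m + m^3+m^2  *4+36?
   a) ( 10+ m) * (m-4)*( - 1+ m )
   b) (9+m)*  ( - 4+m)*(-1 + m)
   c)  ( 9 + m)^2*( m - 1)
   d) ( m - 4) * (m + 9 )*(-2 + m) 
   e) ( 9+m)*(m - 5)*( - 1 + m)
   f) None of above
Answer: b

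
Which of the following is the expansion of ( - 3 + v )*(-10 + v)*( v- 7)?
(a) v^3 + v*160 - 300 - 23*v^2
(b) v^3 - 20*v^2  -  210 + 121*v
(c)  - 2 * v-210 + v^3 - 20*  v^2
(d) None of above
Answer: b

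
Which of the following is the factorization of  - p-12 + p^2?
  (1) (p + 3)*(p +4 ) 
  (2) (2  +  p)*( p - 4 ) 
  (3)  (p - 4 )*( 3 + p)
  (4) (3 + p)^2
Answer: 3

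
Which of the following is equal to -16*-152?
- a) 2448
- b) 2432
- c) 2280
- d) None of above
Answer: b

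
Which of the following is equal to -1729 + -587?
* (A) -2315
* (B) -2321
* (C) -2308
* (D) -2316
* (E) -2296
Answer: D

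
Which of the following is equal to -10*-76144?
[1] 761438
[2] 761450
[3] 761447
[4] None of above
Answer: 4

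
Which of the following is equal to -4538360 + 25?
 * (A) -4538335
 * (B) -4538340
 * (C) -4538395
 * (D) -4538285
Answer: A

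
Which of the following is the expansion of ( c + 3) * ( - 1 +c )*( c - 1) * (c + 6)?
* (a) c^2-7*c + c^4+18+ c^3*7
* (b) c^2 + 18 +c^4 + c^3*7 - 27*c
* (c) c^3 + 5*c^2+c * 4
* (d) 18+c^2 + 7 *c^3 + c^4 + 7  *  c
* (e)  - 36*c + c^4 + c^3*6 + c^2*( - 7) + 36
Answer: b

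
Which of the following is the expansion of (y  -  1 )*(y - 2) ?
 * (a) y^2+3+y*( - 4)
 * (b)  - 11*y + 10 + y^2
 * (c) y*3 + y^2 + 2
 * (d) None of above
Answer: d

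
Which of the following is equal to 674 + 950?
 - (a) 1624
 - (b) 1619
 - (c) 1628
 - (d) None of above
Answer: a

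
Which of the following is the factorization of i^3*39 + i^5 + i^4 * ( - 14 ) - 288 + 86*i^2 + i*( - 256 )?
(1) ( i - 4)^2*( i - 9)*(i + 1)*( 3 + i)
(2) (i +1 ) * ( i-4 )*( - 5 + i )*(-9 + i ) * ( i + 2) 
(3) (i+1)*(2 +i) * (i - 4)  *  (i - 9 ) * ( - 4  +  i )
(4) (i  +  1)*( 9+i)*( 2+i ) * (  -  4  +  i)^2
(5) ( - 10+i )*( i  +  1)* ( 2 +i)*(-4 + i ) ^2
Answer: 3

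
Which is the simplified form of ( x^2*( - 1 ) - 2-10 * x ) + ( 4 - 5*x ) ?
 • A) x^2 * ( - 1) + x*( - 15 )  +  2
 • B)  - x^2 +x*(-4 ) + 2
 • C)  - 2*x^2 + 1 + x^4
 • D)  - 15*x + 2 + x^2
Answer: A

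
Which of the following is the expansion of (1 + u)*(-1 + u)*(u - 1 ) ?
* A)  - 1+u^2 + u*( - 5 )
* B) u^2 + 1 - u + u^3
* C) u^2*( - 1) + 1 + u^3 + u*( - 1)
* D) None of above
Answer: C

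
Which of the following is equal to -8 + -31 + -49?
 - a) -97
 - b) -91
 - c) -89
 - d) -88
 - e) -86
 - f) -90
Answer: d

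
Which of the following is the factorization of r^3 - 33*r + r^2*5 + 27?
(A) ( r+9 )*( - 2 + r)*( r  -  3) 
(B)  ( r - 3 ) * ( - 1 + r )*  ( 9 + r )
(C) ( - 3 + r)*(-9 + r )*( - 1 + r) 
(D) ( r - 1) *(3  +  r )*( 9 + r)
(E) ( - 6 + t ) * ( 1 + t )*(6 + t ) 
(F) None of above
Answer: B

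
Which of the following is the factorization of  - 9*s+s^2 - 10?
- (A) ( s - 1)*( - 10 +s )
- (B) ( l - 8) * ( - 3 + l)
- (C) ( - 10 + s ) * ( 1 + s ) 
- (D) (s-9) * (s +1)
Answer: C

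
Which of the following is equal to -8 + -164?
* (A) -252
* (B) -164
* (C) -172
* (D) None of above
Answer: C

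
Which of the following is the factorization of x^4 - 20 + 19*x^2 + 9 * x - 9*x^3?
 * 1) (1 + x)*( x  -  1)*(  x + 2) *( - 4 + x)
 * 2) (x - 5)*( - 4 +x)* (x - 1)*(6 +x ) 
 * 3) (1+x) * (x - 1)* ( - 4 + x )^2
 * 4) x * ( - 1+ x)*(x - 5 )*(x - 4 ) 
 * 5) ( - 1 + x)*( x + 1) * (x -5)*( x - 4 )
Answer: 5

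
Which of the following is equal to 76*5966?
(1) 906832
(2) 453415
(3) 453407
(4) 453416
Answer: 4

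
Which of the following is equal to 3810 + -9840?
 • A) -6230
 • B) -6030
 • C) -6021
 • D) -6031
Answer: B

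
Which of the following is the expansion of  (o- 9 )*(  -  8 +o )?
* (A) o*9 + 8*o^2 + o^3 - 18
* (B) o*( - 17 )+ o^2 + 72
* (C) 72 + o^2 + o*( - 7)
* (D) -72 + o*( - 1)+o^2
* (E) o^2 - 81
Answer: B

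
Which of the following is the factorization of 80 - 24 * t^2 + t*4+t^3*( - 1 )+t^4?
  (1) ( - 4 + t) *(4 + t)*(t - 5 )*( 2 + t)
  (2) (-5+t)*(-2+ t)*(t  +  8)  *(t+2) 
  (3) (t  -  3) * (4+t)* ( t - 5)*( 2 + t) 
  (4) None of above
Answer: 4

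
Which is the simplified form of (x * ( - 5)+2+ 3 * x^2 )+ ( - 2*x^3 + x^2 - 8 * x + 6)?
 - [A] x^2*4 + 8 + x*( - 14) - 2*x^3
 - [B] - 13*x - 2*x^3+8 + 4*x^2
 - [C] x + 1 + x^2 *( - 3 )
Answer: B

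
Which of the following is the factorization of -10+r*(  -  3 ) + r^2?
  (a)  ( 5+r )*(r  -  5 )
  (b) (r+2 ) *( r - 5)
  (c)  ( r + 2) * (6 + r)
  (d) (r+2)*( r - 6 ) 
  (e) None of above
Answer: b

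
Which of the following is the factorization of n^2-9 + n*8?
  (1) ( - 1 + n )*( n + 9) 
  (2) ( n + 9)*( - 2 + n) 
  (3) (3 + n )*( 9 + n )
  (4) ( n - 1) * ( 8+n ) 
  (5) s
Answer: 1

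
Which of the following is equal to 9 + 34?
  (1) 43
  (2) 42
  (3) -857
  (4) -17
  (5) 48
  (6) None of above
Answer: 1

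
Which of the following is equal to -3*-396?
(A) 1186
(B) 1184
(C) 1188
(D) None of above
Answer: C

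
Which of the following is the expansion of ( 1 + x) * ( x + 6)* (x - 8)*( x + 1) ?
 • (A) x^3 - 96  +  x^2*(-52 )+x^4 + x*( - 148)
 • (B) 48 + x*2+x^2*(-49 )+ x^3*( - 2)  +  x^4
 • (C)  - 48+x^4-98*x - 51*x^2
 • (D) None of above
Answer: C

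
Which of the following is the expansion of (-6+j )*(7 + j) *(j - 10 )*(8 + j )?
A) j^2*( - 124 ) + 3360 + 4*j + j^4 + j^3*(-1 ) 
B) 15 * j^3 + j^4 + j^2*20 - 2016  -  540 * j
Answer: A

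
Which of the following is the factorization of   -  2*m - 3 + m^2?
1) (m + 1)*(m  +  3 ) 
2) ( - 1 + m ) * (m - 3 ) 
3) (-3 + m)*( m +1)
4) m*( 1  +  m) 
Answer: 3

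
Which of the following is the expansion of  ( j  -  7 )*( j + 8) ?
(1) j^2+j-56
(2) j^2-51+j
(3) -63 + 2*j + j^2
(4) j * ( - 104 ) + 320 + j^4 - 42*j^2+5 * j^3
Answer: 1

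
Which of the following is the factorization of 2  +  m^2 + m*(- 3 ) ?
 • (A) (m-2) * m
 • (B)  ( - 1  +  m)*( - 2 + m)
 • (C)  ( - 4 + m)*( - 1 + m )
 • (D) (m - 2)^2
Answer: B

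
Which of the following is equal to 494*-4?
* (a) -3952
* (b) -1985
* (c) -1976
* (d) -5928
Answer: c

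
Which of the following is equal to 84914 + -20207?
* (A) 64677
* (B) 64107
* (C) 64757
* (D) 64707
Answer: D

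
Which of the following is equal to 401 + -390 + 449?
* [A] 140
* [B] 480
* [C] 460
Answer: C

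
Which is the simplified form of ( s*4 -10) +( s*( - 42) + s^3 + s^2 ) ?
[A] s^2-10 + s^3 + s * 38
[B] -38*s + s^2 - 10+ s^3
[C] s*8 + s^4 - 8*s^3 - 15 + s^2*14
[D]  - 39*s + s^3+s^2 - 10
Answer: B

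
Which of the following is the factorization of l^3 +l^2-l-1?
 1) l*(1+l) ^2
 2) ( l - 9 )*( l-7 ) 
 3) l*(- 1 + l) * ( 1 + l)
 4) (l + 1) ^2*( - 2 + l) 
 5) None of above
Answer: 5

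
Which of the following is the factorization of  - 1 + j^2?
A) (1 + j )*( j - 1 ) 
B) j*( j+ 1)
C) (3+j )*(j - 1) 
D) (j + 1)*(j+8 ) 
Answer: A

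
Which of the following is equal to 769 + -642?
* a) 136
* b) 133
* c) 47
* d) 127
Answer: d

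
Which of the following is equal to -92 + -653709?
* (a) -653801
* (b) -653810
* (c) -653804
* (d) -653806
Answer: a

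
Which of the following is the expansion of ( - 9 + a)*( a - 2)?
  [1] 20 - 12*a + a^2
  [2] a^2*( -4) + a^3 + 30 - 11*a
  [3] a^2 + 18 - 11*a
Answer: 3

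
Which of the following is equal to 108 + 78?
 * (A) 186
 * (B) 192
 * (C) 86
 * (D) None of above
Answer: A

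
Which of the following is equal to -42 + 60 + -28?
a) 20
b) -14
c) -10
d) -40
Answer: c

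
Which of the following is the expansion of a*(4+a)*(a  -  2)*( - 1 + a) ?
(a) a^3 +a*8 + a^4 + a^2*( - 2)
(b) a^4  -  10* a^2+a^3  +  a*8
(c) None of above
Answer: b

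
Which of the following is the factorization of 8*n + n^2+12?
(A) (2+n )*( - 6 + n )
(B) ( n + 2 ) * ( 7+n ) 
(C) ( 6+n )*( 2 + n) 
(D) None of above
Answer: C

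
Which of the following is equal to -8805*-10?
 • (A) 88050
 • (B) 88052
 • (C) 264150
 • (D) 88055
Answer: A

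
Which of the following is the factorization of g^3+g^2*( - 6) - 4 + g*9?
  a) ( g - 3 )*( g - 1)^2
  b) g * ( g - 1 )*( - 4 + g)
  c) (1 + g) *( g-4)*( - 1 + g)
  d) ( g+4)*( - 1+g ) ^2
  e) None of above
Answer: e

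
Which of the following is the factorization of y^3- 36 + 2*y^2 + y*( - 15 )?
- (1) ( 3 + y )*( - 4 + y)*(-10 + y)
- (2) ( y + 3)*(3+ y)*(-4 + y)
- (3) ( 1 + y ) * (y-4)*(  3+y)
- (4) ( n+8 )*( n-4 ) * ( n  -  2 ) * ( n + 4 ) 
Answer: 2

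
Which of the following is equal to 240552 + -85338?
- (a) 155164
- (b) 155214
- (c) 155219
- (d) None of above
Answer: b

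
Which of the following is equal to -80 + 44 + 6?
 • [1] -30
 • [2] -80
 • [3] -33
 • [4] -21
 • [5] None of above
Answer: 1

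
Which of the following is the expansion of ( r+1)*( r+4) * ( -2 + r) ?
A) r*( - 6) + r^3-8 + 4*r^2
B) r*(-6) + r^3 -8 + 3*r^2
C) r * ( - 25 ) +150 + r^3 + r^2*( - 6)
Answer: B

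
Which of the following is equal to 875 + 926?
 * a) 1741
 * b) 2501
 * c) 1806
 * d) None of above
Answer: d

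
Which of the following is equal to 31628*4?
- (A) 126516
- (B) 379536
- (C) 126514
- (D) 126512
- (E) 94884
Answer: D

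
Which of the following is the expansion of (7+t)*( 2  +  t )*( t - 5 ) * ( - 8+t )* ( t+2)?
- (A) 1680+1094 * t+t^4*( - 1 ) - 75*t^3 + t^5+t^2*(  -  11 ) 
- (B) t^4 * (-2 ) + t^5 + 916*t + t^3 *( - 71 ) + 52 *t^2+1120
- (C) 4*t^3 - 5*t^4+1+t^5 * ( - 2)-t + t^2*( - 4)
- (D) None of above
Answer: B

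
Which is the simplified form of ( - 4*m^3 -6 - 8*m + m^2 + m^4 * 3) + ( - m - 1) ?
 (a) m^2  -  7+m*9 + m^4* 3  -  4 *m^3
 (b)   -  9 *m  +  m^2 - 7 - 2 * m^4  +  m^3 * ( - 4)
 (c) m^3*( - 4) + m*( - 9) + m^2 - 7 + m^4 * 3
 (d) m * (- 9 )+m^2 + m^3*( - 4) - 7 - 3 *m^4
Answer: c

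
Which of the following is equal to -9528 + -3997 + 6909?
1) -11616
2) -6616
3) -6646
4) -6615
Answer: 2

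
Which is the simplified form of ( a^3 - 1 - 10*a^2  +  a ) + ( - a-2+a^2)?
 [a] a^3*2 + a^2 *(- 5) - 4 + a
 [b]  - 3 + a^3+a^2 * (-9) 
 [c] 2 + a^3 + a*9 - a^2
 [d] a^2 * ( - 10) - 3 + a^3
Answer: b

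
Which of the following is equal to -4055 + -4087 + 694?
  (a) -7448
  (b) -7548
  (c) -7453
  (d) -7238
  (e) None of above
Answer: a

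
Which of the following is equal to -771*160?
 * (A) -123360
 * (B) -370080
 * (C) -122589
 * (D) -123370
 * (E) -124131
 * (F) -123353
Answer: A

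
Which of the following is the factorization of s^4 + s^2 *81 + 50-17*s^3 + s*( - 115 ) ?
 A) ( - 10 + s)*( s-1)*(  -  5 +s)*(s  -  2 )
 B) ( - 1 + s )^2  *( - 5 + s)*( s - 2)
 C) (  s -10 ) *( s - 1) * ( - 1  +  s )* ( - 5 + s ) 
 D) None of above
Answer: C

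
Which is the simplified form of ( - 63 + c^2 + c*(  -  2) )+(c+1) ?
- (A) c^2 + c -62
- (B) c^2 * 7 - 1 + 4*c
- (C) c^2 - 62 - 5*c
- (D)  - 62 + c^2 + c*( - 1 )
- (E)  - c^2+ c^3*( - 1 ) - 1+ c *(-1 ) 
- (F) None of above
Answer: D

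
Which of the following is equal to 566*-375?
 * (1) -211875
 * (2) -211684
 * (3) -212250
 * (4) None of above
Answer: 3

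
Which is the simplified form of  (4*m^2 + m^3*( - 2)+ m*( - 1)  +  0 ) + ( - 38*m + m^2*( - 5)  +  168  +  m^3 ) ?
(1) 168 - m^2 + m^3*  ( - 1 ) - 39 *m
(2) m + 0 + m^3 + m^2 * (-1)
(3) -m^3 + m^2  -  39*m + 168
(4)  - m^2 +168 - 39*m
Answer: 1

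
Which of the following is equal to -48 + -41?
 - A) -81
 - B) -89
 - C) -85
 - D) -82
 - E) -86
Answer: B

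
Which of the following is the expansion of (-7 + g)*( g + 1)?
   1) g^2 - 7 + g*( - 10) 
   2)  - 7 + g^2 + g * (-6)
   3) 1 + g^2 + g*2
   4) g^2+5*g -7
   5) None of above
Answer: 2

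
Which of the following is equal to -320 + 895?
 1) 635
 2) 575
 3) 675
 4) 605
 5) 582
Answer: 2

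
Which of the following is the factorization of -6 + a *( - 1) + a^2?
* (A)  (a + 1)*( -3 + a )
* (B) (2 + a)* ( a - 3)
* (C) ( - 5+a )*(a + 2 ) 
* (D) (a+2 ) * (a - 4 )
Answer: B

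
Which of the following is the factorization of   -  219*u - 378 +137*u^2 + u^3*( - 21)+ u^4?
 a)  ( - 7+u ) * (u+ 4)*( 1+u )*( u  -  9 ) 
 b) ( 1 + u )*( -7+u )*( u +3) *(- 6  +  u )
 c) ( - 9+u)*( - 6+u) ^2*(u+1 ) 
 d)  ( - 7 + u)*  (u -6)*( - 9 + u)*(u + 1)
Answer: d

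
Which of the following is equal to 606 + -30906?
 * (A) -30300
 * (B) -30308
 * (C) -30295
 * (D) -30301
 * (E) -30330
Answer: A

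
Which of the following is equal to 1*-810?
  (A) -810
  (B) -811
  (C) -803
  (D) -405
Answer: A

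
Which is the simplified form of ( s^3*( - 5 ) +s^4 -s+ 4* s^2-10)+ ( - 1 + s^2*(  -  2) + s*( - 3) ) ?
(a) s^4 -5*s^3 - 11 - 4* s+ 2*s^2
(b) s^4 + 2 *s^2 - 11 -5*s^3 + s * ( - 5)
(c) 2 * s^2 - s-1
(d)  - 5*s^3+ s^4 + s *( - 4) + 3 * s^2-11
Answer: a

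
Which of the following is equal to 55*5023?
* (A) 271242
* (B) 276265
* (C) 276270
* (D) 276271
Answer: B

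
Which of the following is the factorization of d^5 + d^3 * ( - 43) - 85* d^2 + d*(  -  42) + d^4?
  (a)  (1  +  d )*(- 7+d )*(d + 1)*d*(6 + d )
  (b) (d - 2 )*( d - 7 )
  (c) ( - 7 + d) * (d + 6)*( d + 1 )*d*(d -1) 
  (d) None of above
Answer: a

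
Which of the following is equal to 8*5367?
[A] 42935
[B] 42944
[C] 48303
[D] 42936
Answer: D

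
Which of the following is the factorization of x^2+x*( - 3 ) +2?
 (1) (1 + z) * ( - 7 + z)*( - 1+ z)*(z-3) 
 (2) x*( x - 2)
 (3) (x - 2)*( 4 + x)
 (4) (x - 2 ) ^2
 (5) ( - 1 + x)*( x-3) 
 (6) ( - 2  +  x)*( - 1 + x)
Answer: 6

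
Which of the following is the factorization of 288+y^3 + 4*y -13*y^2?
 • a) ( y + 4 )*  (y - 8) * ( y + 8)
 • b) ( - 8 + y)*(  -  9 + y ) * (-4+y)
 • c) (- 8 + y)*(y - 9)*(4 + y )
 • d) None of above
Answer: c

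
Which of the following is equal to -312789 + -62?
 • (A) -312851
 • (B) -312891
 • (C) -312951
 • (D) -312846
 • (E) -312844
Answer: A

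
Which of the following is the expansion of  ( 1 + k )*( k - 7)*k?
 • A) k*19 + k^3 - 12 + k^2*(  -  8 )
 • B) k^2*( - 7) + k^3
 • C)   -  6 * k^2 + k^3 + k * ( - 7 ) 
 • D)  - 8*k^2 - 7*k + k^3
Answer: C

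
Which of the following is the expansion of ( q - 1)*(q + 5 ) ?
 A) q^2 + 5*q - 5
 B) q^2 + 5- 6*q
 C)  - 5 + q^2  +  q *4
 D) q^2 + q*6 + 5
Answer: C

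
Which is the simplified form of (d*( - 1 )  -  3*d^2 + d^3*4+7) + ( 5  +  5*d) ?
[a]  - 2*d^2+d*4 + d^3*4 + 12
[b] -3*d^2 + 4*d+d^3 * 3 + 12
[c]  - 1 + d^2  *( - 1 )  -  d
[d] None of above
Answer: d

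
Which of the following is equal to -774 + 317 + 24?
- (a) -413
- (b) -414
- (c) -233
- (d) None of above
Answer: d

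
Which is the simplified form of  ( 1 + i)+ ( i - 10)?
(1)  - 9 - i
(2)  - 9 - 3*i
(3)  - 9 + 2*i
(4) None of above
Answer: 3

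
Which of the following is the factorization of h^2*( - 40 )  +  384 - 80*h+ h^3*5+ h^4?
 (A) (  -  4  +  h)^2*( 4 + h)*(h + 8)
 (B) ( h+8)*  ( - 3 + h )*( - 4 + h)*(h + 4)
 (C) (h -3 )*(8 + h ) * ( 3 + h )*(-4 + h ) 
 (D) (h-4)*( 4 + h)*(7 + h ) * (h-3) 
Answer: B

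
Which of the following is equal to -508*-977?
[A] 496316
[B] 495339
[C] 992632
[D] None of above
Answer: A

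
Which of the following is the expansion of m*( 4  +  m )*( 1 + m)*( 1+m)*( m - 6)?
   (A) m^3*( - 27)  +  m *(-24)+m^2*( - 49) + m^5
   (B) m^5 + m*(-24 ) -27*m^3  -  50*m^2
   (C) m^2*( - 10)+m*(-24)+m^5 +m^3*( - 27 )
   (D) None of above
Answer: B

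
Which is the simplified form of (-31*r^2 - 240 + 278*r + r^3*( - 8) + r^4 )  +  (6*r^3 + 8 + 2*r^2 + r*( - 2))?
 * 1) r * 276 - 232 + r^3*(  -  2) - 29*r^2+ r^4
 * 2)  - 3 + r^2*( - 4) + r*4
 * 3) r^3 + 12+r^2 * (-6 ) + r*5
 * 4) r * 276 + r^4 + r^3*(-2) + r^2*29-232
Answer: 1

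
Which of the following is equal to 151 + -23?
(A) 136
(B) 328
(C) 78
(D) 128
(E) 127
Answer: D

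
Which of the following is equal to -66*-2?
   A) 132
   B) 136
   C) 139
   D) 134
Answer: A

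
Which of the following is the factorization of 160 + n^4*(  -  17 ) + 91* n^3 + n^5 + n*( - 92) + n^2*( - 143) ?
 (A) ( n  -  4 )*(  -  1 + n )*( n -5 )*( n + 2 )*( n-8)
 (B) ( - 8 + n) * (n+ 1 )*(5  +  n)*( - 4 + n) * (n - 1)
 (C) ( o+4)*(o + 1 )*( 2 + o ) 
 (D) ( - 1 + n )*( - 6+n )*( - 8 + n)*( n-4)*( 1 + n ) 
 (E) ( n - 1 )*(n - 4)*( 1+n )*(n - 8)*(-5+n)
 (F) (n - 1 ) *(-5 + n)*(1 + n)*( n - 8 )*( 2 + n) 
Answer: E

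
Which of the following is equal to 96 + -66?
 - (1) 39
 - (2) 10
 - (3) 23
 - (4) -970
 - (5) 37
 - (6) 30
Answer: 6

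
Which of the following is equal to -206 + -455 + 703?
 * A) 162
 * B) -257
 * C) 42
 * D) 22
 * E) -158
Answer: C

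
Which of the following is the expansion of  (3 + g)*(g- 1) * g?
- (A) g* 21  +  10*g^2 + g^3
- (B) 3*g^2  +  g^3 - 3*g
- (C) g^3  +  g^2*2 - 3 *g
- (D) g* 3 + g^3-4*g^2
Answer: C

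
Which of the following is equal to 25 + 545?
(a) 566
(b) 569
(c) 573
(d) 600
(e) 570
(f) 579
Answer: e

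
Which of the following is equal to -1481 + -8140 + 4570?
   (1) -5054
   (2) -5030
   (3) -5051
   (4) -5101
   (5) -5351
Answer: 3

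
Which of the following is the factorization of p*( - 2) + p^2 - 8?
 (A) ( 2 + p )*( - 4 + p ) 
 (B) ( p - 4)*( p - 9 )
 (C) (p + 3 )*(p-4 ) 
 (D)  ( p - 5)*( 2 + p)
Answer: A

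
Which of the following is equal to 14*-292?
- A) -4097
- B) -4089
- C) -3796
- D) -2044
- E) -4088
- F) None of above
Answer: E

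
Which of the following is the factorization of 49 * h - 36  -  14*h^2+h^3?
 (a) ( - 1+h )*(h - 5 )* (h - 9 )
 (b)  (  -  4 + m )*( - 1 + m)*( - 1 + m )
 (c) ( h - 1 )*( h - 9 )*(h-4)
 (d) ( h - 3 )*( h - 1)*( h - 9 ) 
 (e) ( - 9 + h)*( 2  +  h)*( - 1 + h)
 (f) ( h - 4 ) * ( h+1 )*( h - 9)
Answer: c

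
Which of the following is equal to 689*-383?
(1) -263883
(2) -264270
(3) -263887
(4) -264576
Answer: 3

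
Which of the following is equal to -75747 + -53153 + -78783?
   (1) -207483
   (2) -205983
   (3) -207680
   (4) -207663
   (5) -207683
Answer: 5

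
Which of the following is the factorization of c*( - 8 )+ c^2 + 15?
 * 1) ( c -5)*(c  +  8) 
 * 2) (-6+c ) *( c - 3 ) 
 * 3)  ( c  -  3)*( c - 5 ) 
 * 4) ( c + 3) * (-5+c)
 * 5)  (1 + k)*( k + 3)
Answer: 3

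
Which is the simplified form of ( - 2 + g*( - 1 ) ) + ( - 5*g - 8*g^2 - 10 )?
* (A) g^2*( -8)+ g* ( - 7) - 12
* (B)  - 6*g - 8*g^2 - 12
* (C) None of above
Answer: B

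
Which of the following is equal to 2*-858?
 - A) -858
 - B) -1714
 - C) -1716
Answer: C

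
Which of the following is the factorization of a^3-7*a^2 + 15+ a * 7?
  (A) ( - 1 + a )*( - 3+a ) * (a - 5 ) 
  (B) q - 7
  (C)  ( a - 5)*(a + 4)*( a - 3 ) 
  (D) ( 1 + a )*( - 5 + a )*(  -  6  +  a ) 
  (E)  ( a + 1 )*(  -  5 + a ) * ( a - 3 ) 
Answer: E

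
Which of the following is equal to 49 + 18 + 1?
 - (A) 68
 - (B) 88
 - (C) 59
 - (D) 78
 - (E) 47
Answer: A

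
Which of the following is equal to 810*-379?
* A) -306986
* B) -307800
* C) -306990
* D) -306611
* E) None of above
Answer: C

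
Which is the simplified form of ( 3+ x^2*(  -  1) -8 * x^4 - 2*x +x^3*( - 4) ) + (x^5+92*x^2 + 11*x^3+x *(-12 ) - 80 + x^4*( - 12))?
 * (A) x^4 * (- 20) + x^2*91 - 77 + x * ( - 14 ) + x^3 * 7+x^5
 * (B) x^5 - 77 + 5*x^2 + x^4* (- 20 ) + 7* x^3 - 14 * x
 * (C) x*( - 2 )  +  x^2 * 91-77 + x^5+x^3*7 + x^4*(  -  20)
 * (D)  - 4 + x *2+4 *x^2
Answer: A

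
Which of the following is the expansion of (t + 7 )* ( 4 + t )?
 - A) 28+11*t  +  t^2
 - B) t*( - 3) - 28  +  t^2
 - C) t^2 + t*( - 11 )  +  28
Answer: A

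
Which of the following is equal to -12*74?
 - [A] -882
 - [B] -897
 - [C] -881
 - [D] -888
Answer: D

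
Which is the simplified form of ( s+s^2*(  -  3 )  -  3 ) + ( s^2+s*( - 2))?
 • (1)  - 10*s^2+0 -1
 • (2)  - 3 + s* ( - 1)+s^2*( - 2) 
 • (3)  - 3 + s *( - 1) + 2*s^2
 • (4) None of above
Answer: 2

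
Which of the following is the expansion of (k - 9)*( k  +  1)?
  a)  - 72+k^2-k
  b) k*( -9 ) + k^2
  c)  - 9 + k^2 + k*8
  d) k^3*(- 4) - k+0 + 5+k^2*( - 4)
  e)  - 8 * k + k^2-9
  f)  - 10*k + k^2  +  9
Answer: e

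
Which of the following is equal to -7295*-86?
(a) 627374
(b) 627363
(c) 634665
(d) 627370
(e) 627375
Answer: d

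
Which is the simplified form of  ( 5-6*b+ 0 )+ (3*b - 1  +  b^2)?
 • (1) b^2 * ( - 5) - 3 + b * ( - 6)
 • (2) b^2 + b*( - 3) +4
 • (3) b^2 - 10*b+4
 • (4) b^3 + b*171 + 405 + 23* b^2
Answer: 2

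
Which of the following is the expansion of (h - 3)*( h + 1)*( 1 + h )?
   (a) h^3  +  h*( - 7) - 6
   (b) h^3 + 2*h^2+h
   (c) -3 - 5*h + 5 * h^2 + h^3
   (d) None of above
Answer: d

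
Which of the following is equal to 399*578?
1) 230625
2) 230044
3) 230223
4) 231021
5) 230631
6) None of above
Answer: 6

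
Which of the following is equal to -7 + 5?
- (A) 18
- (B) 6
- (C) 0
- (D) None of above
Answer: D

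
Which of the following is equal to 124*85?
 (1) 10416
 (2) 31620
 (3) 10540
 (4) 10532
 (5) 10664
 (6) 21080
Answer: 3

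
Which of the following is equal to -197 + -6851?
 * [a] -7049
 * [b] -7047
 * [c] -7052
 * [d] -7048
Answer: d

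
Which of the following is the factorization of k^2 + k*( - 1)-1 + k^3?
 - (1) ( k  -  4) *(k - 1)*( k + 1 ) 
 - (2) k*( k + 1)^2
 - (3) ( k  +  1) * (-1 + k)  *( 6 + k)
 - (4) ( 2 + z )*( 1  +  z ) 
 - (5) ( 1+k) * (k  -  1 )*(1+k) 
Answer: 5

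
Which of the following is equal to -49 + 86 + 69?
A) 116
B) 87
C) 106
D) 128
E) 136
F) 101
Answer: C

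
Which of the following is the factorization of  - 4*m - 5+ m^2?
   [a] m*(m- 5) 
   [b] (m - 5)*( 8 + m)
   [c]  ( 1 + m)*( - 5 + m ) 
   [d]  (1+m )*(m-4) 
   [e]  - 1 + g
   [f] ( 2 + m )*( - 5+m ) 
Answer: c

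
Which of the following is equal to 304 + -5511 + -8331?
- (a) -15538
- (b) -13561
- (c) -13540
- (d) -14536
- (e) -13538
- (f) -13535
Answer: e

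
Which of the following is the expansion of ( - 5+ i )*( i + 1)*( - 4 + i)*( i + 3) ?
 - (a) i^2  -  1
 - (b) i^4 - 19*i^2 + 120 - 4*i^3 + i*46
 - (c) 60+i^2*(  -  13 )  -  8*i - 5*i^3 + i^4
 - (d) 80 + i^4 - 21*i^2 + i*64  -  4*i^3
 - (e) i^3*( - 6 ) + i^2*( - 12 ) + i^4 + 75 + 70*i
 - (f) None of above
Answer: f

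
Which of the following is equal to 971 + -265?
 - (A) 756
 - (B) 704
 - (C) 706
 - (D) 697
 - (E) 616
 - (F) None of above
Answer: C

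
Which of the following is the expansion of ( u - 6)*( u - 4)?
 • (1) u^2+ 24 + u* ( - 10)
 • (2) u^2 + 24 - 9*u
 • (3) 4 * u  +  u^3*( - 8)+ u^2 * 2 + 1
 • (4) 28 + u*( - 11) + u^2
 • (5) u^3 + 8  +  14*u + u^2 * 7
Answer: 1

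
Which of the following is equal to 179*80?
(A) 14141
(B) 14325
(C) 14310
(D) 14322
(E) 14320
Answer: E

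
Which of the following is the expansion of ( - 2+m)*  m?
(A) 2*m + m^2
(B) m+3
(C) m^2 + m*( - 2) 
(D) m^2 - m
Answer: C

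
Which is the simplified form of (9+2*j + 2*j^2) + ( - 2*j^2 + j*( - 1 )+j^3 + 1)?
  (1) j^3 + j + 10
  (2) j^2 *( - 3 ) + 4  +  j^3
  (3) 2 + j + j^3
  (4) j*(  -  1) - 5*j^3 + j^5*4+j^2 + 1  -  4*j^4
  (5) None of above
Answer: 1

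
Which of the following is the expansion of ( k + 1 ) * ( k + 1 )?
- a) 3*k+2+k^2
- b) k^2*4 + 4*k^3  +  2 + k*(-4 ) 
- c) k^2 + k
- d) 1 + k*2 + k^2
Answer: d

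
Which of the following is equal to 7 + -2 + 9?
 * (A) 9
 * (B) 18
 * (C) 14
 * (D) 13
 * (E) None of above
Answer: C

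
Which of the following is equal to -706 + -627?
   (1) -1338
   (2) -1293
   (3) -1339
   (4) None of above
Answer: 4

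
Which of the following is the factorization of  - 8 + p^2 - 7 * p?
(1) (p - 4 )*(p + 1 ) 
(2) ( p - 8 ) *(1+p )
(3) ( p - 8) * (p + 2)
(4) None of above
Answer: 2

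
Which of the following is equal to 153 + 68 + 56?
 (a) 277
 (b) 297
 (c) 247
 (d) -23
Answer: a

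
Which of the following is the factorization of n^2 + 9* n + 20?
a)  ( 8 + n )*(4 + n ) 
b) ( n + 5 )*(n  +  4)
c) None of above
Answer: b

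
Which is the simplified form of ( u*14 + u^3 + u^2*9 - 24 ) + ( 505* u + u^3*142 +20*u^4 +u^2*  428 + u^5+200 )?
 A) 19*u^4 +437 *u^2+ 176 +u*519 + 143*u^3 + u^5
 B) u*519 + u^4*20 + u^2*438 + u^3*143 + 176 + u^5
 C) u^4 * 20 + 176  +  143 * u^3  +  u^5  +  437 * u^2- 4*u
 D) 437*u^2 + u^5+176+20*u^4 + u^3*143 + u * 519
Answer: D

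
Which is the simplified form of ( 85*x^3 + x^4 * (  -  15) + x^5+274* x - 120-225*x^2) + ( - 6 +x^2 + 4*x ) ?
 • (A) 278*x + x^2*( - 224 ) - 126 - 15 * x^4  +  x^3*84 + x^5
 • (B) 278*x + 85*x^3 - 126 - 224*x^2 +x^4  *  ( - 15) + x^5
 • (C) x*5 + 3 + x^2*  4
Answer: B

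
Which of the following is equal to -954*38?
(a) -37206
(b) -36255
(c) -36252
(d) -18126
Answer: c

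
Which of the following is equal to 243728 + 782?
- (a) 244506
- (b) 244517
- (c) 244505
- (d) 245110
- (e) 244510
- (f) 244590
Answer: e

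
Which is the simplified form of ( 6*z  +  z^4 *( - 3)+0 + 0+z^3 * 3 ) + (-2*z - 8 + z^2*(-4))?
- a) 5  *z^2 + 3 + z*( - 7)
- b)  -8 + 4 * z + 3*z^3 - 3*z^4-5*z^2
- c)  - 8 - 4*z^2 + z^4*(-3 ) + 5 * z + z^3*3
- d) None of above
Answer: d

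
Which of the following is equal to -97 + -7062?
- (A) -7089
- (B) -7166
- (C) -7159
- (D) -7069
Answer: C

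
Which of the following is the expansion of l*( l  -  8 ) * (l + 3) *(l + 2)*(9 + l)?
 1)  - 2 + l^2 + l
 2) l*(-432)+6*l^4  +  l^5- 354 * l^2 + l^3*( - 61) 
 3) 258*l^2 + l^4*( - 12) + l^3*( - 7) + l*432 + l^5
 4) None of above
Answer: 2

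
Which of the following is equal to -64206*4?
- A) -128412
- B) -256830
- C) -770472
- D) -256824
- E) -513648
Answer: D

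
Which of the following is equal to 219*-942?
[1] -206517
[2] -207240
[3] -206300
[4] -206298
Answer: 4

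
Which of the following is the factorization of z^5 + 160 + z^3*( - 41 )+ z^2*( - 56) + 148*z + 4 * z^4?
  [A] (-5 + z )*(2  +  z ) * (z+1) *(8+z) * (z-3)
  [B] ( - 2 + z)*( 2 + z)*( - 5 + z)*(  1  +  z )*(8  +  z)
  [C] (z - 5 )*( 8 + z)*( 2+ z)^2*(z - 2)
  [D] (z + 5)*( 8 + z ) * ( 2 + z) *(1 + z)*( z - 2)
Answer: B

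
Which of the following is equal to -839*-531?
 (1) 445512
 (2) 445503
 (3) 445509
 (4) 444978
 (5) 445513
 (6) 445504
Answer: 3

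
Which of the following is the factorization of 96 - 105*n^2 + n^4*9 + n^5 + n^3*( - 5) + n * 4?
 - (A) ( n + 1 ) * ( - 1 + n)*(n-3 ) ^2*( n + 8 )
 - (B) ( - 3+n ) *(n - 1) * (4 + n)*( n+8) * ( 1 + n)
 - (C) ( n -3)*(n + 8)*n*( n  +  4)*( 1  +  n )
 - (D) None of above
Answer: B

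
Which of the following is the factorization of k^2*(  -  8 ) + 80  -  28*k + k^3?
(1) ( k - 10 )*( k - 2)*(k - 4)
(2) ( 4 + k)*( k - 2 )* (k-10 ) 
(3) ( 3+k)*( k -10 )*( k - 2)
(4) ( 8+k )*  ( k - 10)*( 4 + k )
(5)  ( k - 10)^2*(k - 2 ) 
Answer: 2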